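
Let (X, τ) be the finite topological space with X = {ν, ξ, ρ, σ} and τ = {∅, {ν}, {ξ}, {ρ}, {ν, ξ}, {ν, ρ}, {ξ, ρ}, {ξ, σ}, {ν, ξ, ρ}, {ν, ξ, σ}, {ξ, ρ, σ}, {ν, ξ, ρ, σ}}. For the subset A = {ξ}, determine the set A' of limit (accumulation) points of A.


A' = {σ}

For each x ∈ X, list the open sets U ∈ τ with x ∈ U, then check whether U ∩ (A ∖ {x}) ≠ ∅ for every such U.
  x = ν: open {ν} ∋ x has {ν} ∩ (A ∖ {ν}) = ∅, so x is NOT a limit point.
  x = ξ: open {ξ} ∋ x has {ξ} ∩ (A ∖ {ξ}) = ∅, so x is NOT a limit point.
  x = ρ: open {ρ} ∋ x has {ρ} ∩ (A ∖ {ρ}) = ∅, so x is NOT a limit point.
  x = σ: opens ∋ x are {ξ, σ}, {ν, ξ, σ}, {ξ, ρ, σ}, {ν, ξ, ρ, σ}; each meets A ∖ {σ}, so x IS a limit point.
Collecting: A' = {σ}.


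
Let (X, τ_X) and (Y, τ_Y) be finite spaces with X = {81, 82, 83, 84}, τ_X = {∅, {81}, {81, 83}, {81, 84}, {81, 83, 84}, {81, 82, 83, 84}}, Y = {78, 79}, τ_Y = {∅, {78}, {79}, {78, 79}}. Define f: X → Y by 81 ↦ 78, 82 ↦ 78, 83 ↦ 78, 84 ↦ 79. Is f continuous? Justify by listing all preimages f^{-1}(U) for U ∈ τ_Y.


f is NOT continuous.

Compute f^{-1}(U) for each U ∈ τ_Y:
  U = ∅: f^{-1}(U) = ∅ ∈ τ_X ✓.
  U = {78}: f^{-1}(U) = {81, 82, 83} ∉ τ_X ✗.
  U = {79}: f^{-1}(U) = {84} ∉ τ_X ✗.
  U = {78, 79}: f^{-1}(U) = {81, 82, 83, 84} ∈ τ_X ✓.
Found U = {78} with f^{-1}(U) = {81, 82, 83} not in τ_X. Therefore f is NOT continuous.


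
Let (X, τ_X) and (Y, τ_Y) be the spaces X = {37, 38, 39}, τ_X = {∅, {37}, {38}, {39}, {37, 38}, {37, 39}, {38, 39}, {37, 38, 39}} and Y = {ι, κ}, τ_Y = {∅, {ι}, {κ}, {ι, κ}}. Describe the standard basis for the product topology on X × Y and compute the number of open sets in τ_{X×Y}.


Basis B = {∅ × ∅, {37} × {ι}, {37} × {κ}, {38} × {ι}, {38} × {κ}, {39} × {ι}, {39} × {κ}, {37} × {ι, κ}, {37, 38} × {ι}, {37, 39} × {ι}, {37, 38} × {κ}, {37, 39} × {κ}, {38} × {ι, κ}, {38, 39} × {ι}, {38, 39} × {κ}, {39} × {ι, κ}, {37, 38, 39} × {ι}, {37, 38, 39} × {κ}, {37, 38} × {ι, κ}, {37, 39} × {ι, κ}, {38, 39} × {ι, κ}, {37, 38, 39} × {ι, κ}}; |τ_{X×Y}| = 64.

Enumerate products U × V with U ∈ τ_X, V ∈ τ_Y (deduplicated):
  ∅ × ∅ = {} (∅)
  {37} × {ι} = {(37,ι)}
  {37} × {κ} = {(37,κ)}
  {38} × {ι} = {(38,ι)}
  {38} × {κ} = {(38,κ)}
  {39} × {ι} = {(39,ι)}
  {39} × {κ} = {(39,κ)}
  {37} × {ι, κ} = {(37,ι), (37,κ)}
  {37, 38} × {ι} = {(37,ι), (38,ι)}
  {37, 39} × {ι} = {(37,ι), (39,ι)}
  {37, 38} × {κ} = {(37,κ), (38,κ)}
  {37, 39} × {κ} = {(37,κ), (39,κ)}
  {38} × {ι, κ} = {(38,ι), (38,κ)}
  {38, 39} × {ι} = {(38,ι), (39,ι)}
  {38, 39} × {κ} = {(38,κ), (39,κ)}
  {39} × {ι, κ} = {(39,ι), (39,κ)}
  {37, 38, 39} × {ι} = {(37,ι), (38,ι), (39,ι)}
  {37, 38, 39} × {κ} = {(37,κ), (38,κ), (39,κ)}
  {37, 38} × {ι, κ} = {(37,ι), (37,κ), (38,ι), (38,κ)}
  {37, 39} × {ι, κ} = {(37,ι), (37,κ), (39,ι), (39,κ)}
  {38, 39} × {ι, κ} = {(38,ι), (38,κ), (39,ι), (39,κ)}
  {37, 38, 39} × {ι, κ} = {(37,ι), (37,κ), (38,ι), (38,κ), (39,ι), (39,κ)}
These 22 distinct sets form the basis B.
Close under arbitrary unions to get τ_{X×Y}; counting gives |τ_{X×Y}| = 64.


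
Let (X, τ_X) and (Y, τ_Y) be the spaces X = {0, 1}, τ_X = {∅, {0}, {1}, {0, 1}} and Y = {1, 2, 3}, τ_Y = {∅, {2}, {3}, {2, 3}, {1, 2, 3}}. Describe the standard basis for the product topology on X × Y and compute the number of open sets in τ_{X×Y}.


Basis B = {∅ × ∅, {0} × {2}, {0} × {3}, {1} × {2}, {1} × {3}, {0} × {2, 3}, {0, 1} × {2}, {0, 1} × {3}, {1} × {2, 3}, {0} × {1, 2, 3}, {1} × {1, 2, 3}, {0, 1} × {2, 3}, {0, 1} × {1, 2, 3}}; |τ_{X×Y}| = 25.

Enumerate products U × V with U ∈ τ_X, V ∈ τ_Y (deduplicated):
  ∅ × ∅ = {} (∅)
  {0} × {2} = {(0,2)}
  {0} × {3} = {(0,3)}
  {1} × {2} = {(1,2)}
  {1} × {3} = {(1,3)}
  {0} × {2, 3} = {(0,2), (0,3)}
  {0, 1} × {2} = {(0,2), (1,2)}
  {0, 1} × {3} = {(0,3), (1,3)}
  {1} × {2, 3} = {(1,2), (1,3)}
  {0} × {1, 2, 3} = {(0,1), (0,2), (0,3)}
  {1} × {1, 2, 3} = {(1,1), (1,2), (1,3)}
  {0, 1} × {2, 3} = {(0,2), (0,3), (1,2), (1,3)}
  {0, 1} × {1, 2, 3} = {(0,1), (0,2), (0,3), (1,1), (1,2), (1,3)}
These 13 distinct sets form the basis B.
Close under arbitrary unions to get τ_{X×Y}; counting gives |τ_{X×Y}| = 25.


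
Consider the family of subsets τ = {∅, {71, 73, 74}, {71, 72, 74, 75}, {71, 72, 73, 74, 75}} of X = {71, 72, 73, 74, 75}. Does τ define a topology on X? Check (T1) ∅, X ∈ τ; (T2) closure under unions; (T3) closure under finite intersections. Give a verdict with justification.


τ is NOT a topology on X.

Axiom (T1): ∅ ∈ τ? Yes; X ∈ τ? Yes.
Axiom (T2/T3): check pairwise unions and intersections of members of τ.
Counterexample for (T3): {71, 73, 74} ∩ {71, 72, 74, 75} = {71, 74} ∉ τ. Therefore τ is NOT a topology.


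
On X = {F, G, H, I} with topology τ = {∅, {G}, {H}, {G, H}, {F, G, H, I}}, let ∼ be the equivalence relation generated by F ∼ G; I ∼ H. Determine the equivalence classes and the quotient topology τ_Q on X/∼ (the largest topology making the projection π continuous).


X/∼ = {[F=G], [H=I]}; |τ_Q| = 2.

Equivalence classes: [F=G], [H=I].
Quotient map π: X → X/∼ sends F ↦ [F=G], G ↦ [F=G], H ↦ [H=I], I ↦ [H=I].
For each subset V ⊆ X/∼, compute π^{-1}(V) ⊆ X and check whether π^{-1}(V) ∈ τ. V is open in τ_Q iff π^{-1}(V) ∈ τ.
  V = {}: π^{-1}(V) = ∅ ∈ τ ✓.
  V = {[F=G]}: π^{-1}(V) = {F, G} ∉ τ ✗.
  V = {[H=I]}: π^{-1}(V) = {H, I} ∉ τ ✗.
  V = {[F=G], [H=I]}: π^{-1}(V) = {F, G, H, I} ∈ τ ✓.
Open sets in the quotient: τ_Q = {{}, {[F=G], [H=I]}} (2 elements).


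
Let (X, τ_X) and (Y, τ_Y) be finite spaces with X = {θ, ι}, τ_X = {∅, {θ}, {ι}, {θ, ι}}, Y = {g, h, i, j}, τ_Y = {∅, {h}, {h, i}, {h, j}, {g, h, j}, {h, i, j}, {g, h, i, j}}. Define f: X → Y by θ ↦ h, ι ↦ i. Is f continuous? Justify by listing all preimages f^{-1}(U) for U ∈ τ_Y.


f IS continuous.

Compute f^{-1}(U) for each U ∈ τ_Y:
  U = ∅: f^{-1}(U) = ∅ ∈ τ_X ✓.
  U = {h}: f^{-1}(U) = {θ} ∈ τ_X ✓.
  U = {h, i}: f^{-1}(U) = {θ, ι} ∈ τ_X ✓.
  U = {h, j}: f^{-1}(U) = {θ} ∈ τ_X ✓.
  U = {g, h, j}: f^{-1}(U) = {θ} ∈ τ_X ✓.
  U = {h, i, j}: f^{-1}(U) = {θ, ι} ∈ τ_X ✓.
  U = {g, h, i, j}: f^{-1}(U) = {θ, ι} ∈ τ_X ✓.
Every preimage lies in τ_X, so f IS continuous.


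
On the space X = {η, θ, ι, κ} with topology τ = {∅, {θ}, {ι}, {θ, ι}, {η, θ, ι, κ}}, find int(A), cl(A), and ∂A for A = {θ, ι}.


int(A) = {θ, ι}, cl(A) = {η, θ, ι, κ}, ∂A = {η, κ}.

Closed sets in (X, τ) are complements of opens:
  closed(X, τ) = {∅, {η, κ}, {η, θ, κ}, {η, ι, κ}, {η, θ, ι, κ}}.
int(A) = ⋃ {U ∈ τ : U ⊆ A}. Opens contained in A: ∅, {θ}, {ι}, {θ, ι}.
Taking the union of these: int(A) = {θ, ι}.
cl(A) = ⋂ {C closed : A ⊆ C}. Closed sets containing A: {η, θ, ι, κ}.
Intersecting these: cl(A) = {η, θ, ι, κ}.
∂A = cl(A) ∖ int(A) = {η, θ, ι, κ} ∖ {θ, ι} = {η, κ}.


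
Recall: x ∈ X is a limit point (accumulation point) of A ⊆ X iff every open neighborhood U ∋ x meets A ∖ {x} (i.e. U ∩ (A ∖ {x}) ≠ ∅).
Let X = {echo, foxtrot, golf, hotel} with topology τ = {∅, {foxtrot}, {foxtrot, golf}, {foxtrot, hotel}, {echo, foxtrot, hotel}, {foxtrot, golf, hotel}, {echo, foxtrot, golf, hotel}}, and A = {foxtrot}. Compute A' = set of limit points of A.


A' = {echo, golf, hotel}

For each x ∈ X, list the open sets U ∈ τ with x ∈ U, then check whether U ∩ (A ∖ {x}) ≠ ∅ for every such U.
  x = echo: opens ∋ x are {echo, foxtrot, hotel}, {echo, foxtrot, golf, hotel}; each meets A ∖ {echo}, so x IS a limit point.
  x = foxtrot: open {foxtrot} ∋ x has {foxtrot} ∩ (A ∖ {foxtrot}) = ∅, so x is NOT a limit point.
  x = golf: opens ∋ x are {foxtrot, golf}, {foxtrot, golf, hotel}, {echo, foxtrot, golf, hotel}; each meets A ∖ {golf}, so x IS a limit point.
  x = hotel: opens ∋ x are {foxtrot, hotel}, {echo, foxtrot, hotel}, {foxtrot, golf, hotel}, {echo, foxtrot, golf, hotel}; each meets A ∖ {hotel}, so x IS a limit point.
Collecting: A' = {echo, golf, hotel}.


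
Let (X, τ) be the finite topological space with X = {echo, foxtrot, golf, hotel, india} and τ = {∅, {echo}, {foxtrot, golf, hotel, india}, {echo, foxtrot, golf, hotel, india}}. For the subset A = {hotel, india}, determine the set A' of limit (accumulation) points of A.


A' = {foxtrot, golf, hotel, india}

For each x ∈ X, list the open sets U ∈ τ with x ∈ U, then check whether U ∩ (A ∖ {x}) ≠ ∅ for every such U.
  x = echo: open {echo} ∋ x has {echo} ∩ (A ∖ {echo}) = ∅, so x is NOT a limit point.
  x = foxtrot: opens ∋ x are {foxtrot, golf, hotel, india}, {echo, foxtrot, golf, hotel, india}; each meets A ∖ {foxtrot}, so x IS a limit point.
  x = golf: opens ∋ x are {foxtrot, golf, hotel, india}, {echo, foxtrot, golf, hotel, india}; each meets A ∖ {golf}, so x IS a limit point.
  x = hotel: opens ∋ x are {foxtrot, golf, hotel, india}, {echo, foxtrot, golf, hotel, india}; each meets A ∖ {hotel}, so x IS a limit point.
  x = india: opens ∋ x are {foxtrot, golf, hotel, india}, {echo, foxtrot, golf, hotel, india}; each meets A ∖ {india}, so x IS a limit point.
Collecting: A' = {foxtrot, golf, hotel, india}.


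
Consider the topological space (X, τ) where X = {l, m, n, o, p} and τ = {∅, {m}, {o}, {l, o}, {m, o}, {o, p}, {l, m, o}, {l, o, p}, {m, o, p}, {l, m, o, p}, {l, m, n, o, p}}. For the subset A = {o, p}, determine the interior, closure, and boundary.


int(A) = {o, p}, cl(A) = {l, n, o, p}, ∂A = {l, n}.

Closed sets in (X, τ) are complements of opens:
  closed(X, τ) = {∅, {n}, {l, n}, {m, n}, {n, p}, {l, m, n}, {l, n, p}, {m, n, p}, {l, m, n, p}, {l, n, o, p}, {l, m, n, o, p}}.
int(A) = ⋃ {U ∈ τ : U ⊆ A}. Opens contained in A: ∅, {o}, {o, p}.
Taking the union of these: int(A) = {o, p}.
cl(A) = ⋂ {C closed : A ⊆ C}. Closed sets containing A: {l, n, o, p}, {l, m, n, o, p}.
Intersecting these: cl(A) = {l, n, o, p}.
∂A = cl(A) ∖ int(A) = {l, n, o, p} ∖ {o, p} = {l, n}.


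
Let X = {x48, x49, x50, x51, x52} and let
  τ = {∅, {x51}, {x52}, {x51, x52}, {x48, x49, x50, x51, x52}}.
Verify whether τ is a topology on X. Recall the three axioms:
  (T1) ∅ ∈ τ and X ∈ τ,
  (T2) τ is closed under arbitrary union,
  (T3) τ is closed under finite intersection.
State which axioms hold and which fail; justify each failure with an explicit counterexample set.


τ IS a topology on X.

Axiom (T1): ∅ ∈ τ? Yes; X ∈ τ? Yes.
Axiom (T2/T3): check pairwise unions and intersections of members of τ.
All pairwise intersections and unions checked — each lies in τ. Therefore τ satisfies (T1), (T2), (T3): it IS a topology on X.


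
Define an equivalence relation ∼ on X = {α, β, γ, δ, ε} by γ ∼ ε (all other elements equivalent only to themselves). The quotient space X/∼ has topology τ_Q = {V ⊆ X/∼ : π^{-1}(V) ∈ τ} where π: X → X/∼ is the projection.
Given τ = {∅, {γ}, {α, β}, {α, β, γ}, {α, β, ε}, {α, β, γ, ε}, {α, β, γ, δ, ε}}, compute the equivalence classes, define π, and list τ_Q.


X/∼ = {[α], [β], [γ=ε], [δ]}; |τ_Q| = 4.

Equivalence classes: [α], [β], [γ=ε], [δ].
Quotient map π: X → X/∼ sends α ↦ [α], β ↦ [β], γ ↦ [γ=ε], δ ↦ [δ], ε ↦ [γ=ε].
For each subset V ⊆ X/∼, compute π^{-1}(V) ⊆ X and check whether π^{-1}(V) ∈ τ. V is open in τ_Q iff π^{-1}(V) ∈ τ.
  V = {}: π^{-1}(V) = ∅ ∈ τ ✓.
  V = {[α]}: π^{-1}(V) = {α} ∉ τ ✗.
  V = {[β]}: π^{-1}(V) = {β} ∉ τ ✗.
  V = {[α], [β]}: π^{-1}(V) = {α, β} ∈ τ ✓.
  V = {[γ=ε]}: π^{-1}(V) = {γ, ε} ∉ τ ✗.
  V = {[α], [γ=ε]}: π^{-1}(V) = {α, γ, ε} ∉ τ ✗.
  V = {[β], [γ=ε]}: π^{-1}(V) = {β, γ, ε} ∉ τ ✗.
  V = {[α], [β], [γ=ε]}: π^{-1}(V) = {α, β, γ, ε} ∈ τ ✓.
  V = {[δ]}: π^{-1}(V) = {δ} ∉ τ ✗.
  V = {[α], [δ]}: π^{-1}(V) = {α, δ} ∉ τ ✗.
  V = {[β], [δ]}: π^{-1}(V) = {β, δ} ∉ τ ✗.
  V = {[α], [β], [δ]}: π^{-1}(V) = {α, β, δ} ∉ τ ✗.
  V = {[γ=ε], [δ]}: π^{-1}(V) = {γ, δ, ε} ∉ τ ✗.
  V = {[α], [γ=ε], [δ]}: π^{-1}(V) = {α, γ, δ, ε} ∉ τ ✗.
  V = {[β], [γ=ε], [δ]}: π^{-1}(V) = {β, γ, δ, ε} ∉ τ ✗.
  V = {[α], [β], [γ=ε], [δ]}: π^{-1}(V) = {α, β, γ, δ, ε} ∈ τ ✓.
Open sets in the quotient: τ_Q = {{}, {[α], [β]}, {[α], [β], [γ=ε]}, {[α], [β], [γ=ε], [δ]}} (4 elements).


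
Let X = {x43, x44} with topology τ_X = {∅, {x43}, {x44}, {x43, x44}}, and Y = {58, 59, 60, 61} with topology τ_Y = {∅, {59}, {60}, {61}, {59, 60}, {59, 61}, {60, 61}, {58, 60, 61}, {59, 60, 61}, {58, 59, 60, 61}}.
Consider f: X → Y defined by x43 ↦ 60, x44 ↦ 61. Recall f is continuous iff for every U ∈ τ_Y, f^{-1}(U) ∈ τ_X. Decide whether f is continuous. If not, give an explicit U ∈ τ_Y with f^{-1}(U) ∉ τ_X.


f IS continuous.

Compute f^{-1}(U) for each U ∈ τ_Y:
  U = ∅: f^{-1}(U) = ∅ ∈ τ_X ✓.
  U = {59}: f^{-1}(U) = ∅ ∈ τ_X ✓.
  U = {60}: f^{-1}(U) = {x43} ∈ τ_X ✓.
  U = {61}: f^{-1}(U) = {x44} ∈ τ_X ✓.
  U = {59, 60}: f^{-1}(U) = {x43} ∈ τ_X ✓.
  U = {59, 61}: f^{-1}(U) = {x44} ∈ τ_X ✓.
  U = {60, 61}: f^{-1}(U) = {x43, x44} ∈ τ_X ✓.
  U = {58, 60, 61}: f^{-1}(U) = {x43, x44} ∈ τ_X ✓.
  U = {59, 60, 61}: f^{-1}(U) = {x43, x44} ∈ τ_X ✓.
  U = {58, 59, 60, 61}: f^{-1}(U) = {x43, x44} ∈ τ_X ✓.
Every preimage lies in τ_X, so f IS continuous.


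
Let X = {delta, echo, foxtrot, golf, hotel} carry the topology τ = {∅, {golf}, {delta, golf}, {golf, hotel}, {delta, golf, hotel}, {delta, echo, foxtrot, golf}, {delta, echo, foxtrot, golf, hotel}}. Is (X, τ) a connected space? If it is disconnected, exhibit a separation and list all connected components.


(X, τ) is connected.

Find clopen sets (U ∈ τ with X ∖ U ∈ τ):
  U = ∅, X ∖ U = {delta, echo, foxtrot, golf, hotel} — both open, so U is clopen.
  U = {delta, echo, foxtrot, golf, hotel}, X ∖ U = ∅ — both open, so U is clopen.
Only trivial clopens (∅ and X) exist, so (X, τ) is connected.
Compute connected components by grouping points that agree on all clopens:
  component: {delta, echo, foxtrot, golf, hotel}


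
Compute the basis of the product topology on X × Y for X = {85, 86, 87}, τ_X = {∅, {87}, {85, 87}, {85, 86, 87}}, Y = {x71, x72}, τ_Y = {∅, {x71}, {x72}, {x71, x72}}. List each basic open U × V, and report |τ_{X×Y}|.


Basis B = {∅ × ∅, {87} × {x71}, {87} × {x72}, {85, 87} × {x71}, {85, 87} × {x72}, {87} × {x71, x72}, {85, 86, 87} × {x71}, {85, 86, 87} × {x72}, {85, 87} × {x71, x72}, {85, 86, 87} × {x71, x72}}; |τ_{X×Y}| = 16.

Enumerate products U × V with U ∈ τ_X, V ∈ τ_Y (deduplicated):
  ∅ × ∅ = {} (∅)
  {87} × {x71} = {(87,x71)}
  {87} × {x72} = {(87,x72)}
  {85, 87} × {x71} = {(85,x71), (87,x71)}
  {85, 87} × {x72} = {(85,x72), (87,x72)}
  {87} × {x71, x72} = {(87,x71), (87,x72)}
  {85, 86, 87} × {x71} = {(85,x71), (86,x71), (87,x71)}
  {85, 86, 87} × {x72} = {(85,x72), (86,x72), (87,x72)}
  {85, 87} × {x71, x72} = {(85,x71), (85,x72), (87,x71), (87,x72)}
  {85, 86, 87} × {x71, x72} = {(85,x71), (85,x72), (86,x71), (86,x72), (87,x71), (87,x72)}
These 10 distinct sets form the basis B.
Close under arbitrary unions to get τ_{X×Y}; counting gives |τ_{X×Y}| = 16.


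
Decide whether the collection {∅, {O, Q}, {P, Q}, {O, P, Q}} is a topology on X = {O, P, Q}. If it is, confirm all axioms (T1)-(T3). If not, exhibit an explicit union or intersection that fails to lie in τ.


τ is NOT a topology on X.

Axiom (T1): ∅ ∈ τ? Yes; X ∈ τ? Yes.
Axiom (T2/T3): check pairwise unions and intersections of members of τ.
Counterexample for (T3): {O, Q} ∩ {P, Q} = {Q} ∉ τ. Therefore τ is NOT a topology.


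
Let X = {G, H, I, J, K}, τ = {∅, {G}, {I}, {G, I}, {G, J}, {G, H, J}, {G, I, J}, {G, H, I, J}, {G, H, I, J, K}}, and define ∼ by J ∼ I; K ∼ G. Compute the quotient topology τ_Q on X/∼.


X/∼ = {[G=K], [H], [I=J]}; |τ_Q| = 2.

Equivalence classes: [G=K], [H], [I=J].
Quotient map π: X → X/∼ sends G ↦ [G=K], H ↦ [H], I ↦ [I=J], J ↦ [I=J], K ↦ [G=K].
For each subset V ⊆ X/∼, compute π^{-1}(V) ⊆ X and check whether π^{-1}(V) ∈ τ. V is open in τ_Q iff π^{-1}(V) ∈ τ.
  V = {}: π^{-1}(V) = ∅ ∈ τ ✓.
  V = {[G=K]}: π^{-1}(V) = {G, K} ∉ τ ✗.
  V = {[H]}: π^{-1}(V) = {H} ∉ τ ✗.
  V = {[G=K], [H]}: π^{-1}(V) = {G, H, K} ∉ τ ✗.
  V = {[I=J]}: π^{-1}(V) = {I, J} ∉ τ ✗.
  V = {[G=K], [I=J]}: π^{-1}(V) = {G, I, J, K} ∉ τ ✗.
  V = {[H], [I=J]}: π^{-1}(V) = {H, I, J} ∉ τ ✗.
  V = {[G=K], [H], [I=J]}: π^{-1}(V) = {G, H, I, J, K} ∈ τ ✓.
Open sets in the quotient: τ_Q = {{}, {[G=K], [H], [I=J]}} (2 elements).


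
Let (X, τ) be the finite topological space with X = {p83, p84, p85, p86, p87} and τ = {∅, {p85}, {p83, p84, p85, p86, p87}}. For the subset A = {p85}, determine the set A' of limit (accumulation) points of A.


A' = {p83, p84, p86, p87}

For each x ∈ X, list the open sets U ∈ τ with x ∈ U, then check whether U ∩ (A ∖ {x}) ≠ ∅ for every such U.
  x = p83: opens ∋ x are {p83, p84, p85, p86, p87}; each meets A ∖ {p83}, so x IS a limit point.
  x = p84: opens ∋ x are {p83, p84, p85, p86, p87}; each meets A ∖ {p84}, so x IS a limit point.
  x = p85: open {p85} ∋ x has {p85} ∩ (A ∖ {p85}) = ∅, so x is NOT a limit point.
  x = p86: opens ∋ x are {p83, p84, p85, p86, p87}; each meets A ∖ {p86}, so x IS a limit point.
  x = p87: opens ∋ x are {p83, p84, p85, p86, p87}; each meets A ∖ {p87}, so x IS a limit point.
Collecting: A' = {p83, p84, p86, p87}.


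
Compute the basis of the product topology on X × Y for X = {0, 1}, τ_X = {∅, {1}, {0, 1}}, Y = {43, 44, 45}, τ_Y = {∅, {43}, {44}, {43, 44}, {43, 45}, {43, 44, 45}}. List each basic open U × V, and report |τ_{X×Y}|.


Basis B = {∅ × ∅, {1} × {43}, {1} × {44}, {0, 1} × {43}, {0, 1} × {44}, {1} × {43, 44}, {1} × {43, 45}, {1} × {43, 44, 45}, {0, 1} × {43, 44}, {0, 1} × {43, 45}, {0, 1} × {43, 44, 45}}; |τ_{X×Y}| = 18.

Enumerate products U × V with U ∈ τ_X, V ∈ τ_Y (deduplicated):
  ∅ × ∅ = {} (∅)
  {1} × {43} = {(1,43)}
  {1} × {44} = {(1,44)}
  {0, 1} × {43} = {(0,43), (1,43)}
  {0, 1} × {44} = {(0,44), (1,44)}
  {1} × {43, 44} = {(1,43), (1,44)}
  {1} × {43, 45} = {(1,43), (1,45)}
  {1} × {43, 44, 45} = {(1,43), (1,44), (1,45)}
  {0, 1} × {43, 44} = {(0,43), (0,44), (1,43), (1,44)}
  {0, 1} × {43, 45} = {(0,43), (0,45), (1,43), (1,45)}
  {0, 1} × {43, 44, 45} = {(0,43), (0,44), (0,45), (1,43), (1,44), (1,45)}
These 11 distinct sets form the basis B.
Close under arbitrary unions to get τ_{X×Y}; counting gives |τ_{X×Y}| = 18.


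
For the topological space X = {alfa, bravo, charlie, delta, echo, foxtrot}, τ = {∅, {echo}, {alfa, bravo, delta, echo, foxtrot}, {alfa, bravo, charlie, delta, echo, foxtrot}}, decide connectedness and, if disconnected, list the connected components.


(X, τ) is connected.

Find clopen sets (U ∈ τ with X ∖ U ∈ τ):
  U = ∅, X ∖ U = {alfa, bravo, charlie, delta, echo, foxtrot} — both open, so U is clopen.
  U = {alfa, bravo, charlie, delta, echo, foxtrot}, X ∖ U = ∅ — both open, so U is clopen.
Only trivial clopens (∅ and X) exist, so (X, τ) is connected.
Compute connected components by grouping points that agree on all clopens:
  component: {alfa, bravo, charlie, delta, echo, foxtrot}


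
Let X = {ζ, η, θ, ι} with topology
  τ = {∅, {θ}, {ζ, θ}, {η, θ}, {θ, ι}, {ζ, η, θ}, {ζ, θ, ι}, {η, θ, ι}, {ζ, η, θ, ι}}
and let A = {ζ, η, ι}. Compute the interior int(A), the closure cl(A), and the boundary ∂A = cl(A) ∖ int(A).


int(A) = ∅, cl(A) = {ζ, η, ι}, ∂A = {ζ, η, ι}.

Closed sets in (X, τ) are complements of opens:
  closed(X, τ) = {∅, {ζ}, {η}, {ι}, {ζ, η}, {ζ, ι}, {η, ι}, {ζ, η, ι}, {ζ, η, θ, ι}}.
int(A) = ⋃ {U ∈ τ : U ⊆ A}. Opens contained in A: ∅.
Taking the union of these: int(A) = ∅.
cl(A) = ⋂ {C closed : A ⊆ C}. Closed sets containing A: {ζ, η, ι}, {ζ, η, θ, ι}.
Intersecting these: cl(A) = {ζ, η, ι}.
∂A = cl(A) ∖ int(A) = {ζ, η, ι} ∖ ∅ = {ζ, η, ι}.


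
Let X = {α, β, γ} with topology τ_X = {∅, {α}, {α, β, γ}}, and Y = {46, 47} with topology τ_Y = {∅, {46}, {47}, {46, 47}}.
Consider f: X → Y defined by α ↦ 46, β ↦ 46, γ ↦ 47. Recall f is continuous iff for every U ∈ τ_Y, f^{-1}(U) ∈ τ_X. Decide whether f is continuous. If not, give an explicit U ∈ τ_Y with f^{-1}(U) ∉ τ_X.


f is NOT continuous.

Compute f^{-1}(U) for each U ∈ τ_Y:
  U = ∅: f^{-1}(U) = ∅ ∈ τ_X ✓.
  U = {46}: f^{-1}(U) = {α, β} ∉ τ_X ✗.
  U = {47}: f^{-1}(U) = {γ} ∉ τ_X ✗.
  U = {46, 47}: f^{-1}(U) = {α, β, γ} ∈ τ_X ✓.
Found U = {46} with f^{-1}(U) = {α, β} not in τ_X. Therefore f is NOT continuous.


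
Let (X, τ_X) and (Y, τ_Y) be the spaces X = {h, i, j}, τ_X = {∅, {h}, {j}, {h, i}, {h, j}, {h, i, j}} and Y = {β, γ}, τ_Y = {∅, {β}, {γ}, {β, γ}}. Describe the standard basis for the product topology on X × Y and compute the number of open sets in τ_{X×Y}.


Basis B = {∅ × ∅, {h} × {β}, {h} × {γ}, {j} × {β}, {j} × {γ}, {h} × {β, γ}, {h, i} × {β}, {h, j} × {β}, {h, i} × {γ}, {h, j} × {γ}, {j} × {β, γ}, {h, i, j} × {β}, {h, i, j} × {γ}, {h, i} × {β, γ}, {h, j} × {β, γ}, {h, i, j} × {β, γ}}; |τ_{X×Y}| = 36.

Enumerate products U × V with U ∈ τ_X, V ∈ τ_Y (deduplicated):
  ∅ × ∅ = {} (∅)
  {h} × {β} = {(h,β)}
  {h} × {γ} = {(h,γ)}
  {j} × {β} = {(j,β)}
  {j} × {γ} = {(j,γ)}
  {h} × {β, γ} = {(h,β), (h,γ)}
  {h, i} × {β} = {(h,β), (i,β)}
  {h, j} × {β} = {(h,β), (j,β)}
  {h, i} × {γ} = {(h,γ), (i,γ)}
  {h, j} × {γ} = {(h,γ), (j,γ)}
  {j} × {β, γ} = {(j,β), (j,γ)}
  {h, i, j} × {β} = {(h,β), (i,β), (j,β)}
  {h, i, j} × {γ} = {(h,γ), (i,γ), (j,γ)}
  {h, i} × {β, γ} = {(h,β), (h,γ), (i,β), (i,γ)}
  {h, j} × {β, γ} = {(h,β), (h,γ), (j,β), (j,γ)}
  {h, i, j} × {β, γ} = {(h,β), (h,γ), (i,β), (i,γ), (j,β), (j,γ)}
These 16 distinct sets form the basis B.
Close under arbitrary unions to get τ_{X×Y}; counting gives |τ_{X×Y}| = 36.


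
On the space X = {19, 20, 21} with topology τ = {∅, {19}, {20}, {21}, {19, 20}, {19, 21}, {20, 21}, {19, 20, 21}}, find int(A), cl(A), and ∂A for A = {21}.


int(A) = {21}, cl(A) = {21}, ∂A = ∅.

Closed sets in (X, τ) are complements of opens:
  closed(X, τ) = {∅, {19}, {20}, {21}, {19, 20}, {19, 21}, {20, 21}, {19, 20, 21}}.
int(A) = ⋃ {U ∈ τ : U ⊆ A}. Opens contained in A: ∅, {21}.
Taking the union of these: int(A) = {21}.
cl(A) = ⋂ {C closed : A ⊆ C}. Closed sets containing A: {21}, {19, 21}, {20, 21}, {19, 20, 21}.
Intersecting these: cl(A) = {21}.
∂A = cl(A) ∖ int(A) = {21} ∖ {21} = ∅.


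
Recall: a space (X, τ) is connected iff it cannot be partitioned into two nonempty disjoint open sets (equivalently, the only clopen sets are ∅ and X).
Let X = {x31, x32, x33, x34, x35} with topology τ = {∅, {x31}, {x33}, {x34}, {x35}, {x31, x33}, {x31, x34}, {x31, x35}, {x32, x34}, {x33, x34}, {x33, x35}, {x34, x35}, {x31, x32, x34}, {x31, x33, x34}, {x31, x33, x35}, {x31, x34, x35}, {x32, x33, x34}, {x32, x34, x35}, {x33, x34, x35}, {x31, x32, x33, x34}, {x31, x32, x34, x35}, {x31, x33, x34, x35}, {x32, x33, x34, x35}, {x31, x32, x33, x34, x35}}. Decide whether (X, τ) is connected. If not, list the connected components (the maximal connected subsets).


(X, τ) is disconnected; components = [{x31}, {x33}, {x35}, {x32, x34}].

Find clopen sets (U ∈ τ with X ∖ U ∈ τ):
  U = ∅, X ∖ U = {x31, x32, x33, x34, x35} — both open, so U is clopen.
  U = {x31}, X ∖ U = {x32, x33, x34, x35} — both open, so U is clopen.
  U = {x33}, X ∖ U = {x31, x32, x34, x35} — both open, so U is clopen.
  U = {x35}, X ∖ U = {x31, x32, x33, x34} — both open, so U is clopen.
  U = {x31, x33}, X ∖ U = {x32, x34, x35} — both open, so U is clopen.
  U = {x31, x35}, X ∖ U = {x32, x33, x34} — both open, so U is clopen.
  U = {x32, x34}, X ∖ U = {x31, x33, x35} — both open, so U is clopen.
  U = {x33, x35}, X ∖ U = {x31, x32, x34} — both open, so U is clopen.
  U = {x31, x32, x34}, X ∖ U = {x33, x35} — both open, so U is clopen.
  U = {x31, x33, x35}, X ∖ U = {x32, x34} — both open, so U is clopen.
  U = {x32, x33, x34}, X ∖ U = {x31, x35} — both open, so U is clopen.
  U = {x32, x34, x35}, X ∖ U = {x31, x33} — both open, so U is clopen.
  U = {x31, x32, x33, x34}, X ∖ U = {x35} — both open, so U is clopen.
  U = {x31, x32, x34, x35}, X ∖ U = {x33} — both open, so U is clopen.
  U = {x32, x33, x34, x35}, X ∖ U = {x31} — both open, so U is clopen.
  U = {x31, x32, x33, x34, x35}, X ∖ U = ∅ — both open, so U is clopen.
Nontrivial clopen(s) exist: e.g. {x31}. So (X, τ) is disconnected.
Compute connected components by grouping points that agree on all clopens:
  component: {x31}
  component: {x33}
  component: {x35}
  component: {x32, x34}


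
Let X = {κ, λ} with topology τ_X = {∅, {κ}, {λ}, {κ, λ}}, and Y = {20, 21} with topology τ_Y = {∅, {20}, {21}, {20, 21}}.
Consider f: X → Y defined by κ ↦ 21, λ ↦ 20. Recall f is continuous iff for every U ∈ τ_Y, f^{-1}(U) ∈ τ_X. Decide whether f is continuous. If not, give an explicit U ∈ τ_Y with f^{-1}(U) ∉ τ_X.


f IS continuous.

Compute f^{-1}(U) for each U ∈ τ_Y:
  U = ∅: f^{-1}(U) = ∅ ∈ τ_X ✓.
  U = {20}: f^{-1}(U) = {λ} ∈ τ_X ✓.
  U = {21}: f^{-1}(U) = {κ} ∈ τ_X ✓.
  U = {20, 21}: f^{-1}(U) = {κ, λ} ∈ τ_X ✓.
Every preimage lies in τ_X, so f IS continuous.


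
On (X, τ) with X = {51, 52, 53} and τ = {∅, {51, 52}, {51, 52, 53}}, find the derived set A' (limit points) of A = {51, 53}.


A' = {52, 53}

For each x ∈ X, list the open sets U ∈ τ with x ∈ U, then check whether U ∩ (A ∖ {x}) ≠ ∅ for every such U.
  x = 51: open {51, 52} ∋ x has {51, 52} ∩ (A ∖ {51}) = ∅, so x is NOT a limit point.
  x = 52: opens ∋ x are {51, 52}, {51, 52, 53}; each meets A ∖ {52}, so x IS a limit point.
  x = 53: opens ∋ x are {51, 52, 53}; each meets A ∖ {53}, so x IS a limit point.
Collecting: A' = {52, 53}.


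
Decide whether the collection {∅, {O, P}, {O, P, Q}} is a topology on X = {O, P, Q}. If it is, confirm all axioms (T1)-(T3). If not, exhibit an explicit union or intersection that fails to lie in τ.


τ IS a topology on X.

Axiom (T1): ∅ ∈ τ? Yes; X ∈ τ? Yes.
Axiom (T2/T3): check pairwise unions and intersections of members of τ.
All pairwise intersections and unions checked — each lies in τ. Therefore τ satisfies (T1), (T2), (T3): it IS a topology on X.


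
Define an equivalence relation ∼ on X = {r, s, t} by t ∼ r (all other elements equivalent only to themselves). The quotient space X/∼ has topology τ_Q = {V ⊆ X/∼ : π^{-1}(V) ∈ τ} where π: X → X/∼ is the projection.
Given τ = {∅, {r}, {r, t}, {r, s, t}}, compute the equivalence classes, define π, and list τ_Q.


X/∼ = {[r=t], [s]}; |τ_Q| = 3.

Equivalence classes: [r=t], [s].
Quotient map π: X → X/∼ sends r ↦ [r=t], s ↦ [s], t ↦ [r=t].
For each subset V ⊆ X/∼, compute π^{-1}(V) ⊆ X and check whether π^{-1}(V) ∈ τ. V is open in τ_Q iff π^{-1}(V) ∈ τ.
  V = {}: π^{-1}(V) = ∅ ∈ τ ✓.
  V = {[r=t]}: π^{-1}(V) = {r, t} ∈ τ ✓.
  V = {[s]}: π^{-1}(V) = {s} ∉ τ ✗.
  V = {[r=t], [s]}: π^{-1}(V) = {r, s, t} ∈ τ ✓.
Open sets in the quotient: τ_Q = {{}, {[r=t]}, {[r=t], [s]}} (3 elements).


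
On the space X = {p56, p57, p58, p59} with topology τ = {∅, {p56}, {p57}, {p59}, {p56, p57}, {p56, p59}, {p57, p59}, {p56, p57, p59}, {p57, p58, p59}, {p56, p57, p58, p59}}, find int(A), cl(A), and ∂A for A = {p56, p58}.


int(A) = {p56}, cl(A) = {p56, p58}, ∂A = {p58}.

Closed sets in (X, τ) are complements of opens:
  closed(X, τ) = {∅, {p56}, {p58}, {p56, p58}, {p57, p58}, {p58, p59}, {p56, p57, p58}, {p56, p58, p59}, {p57, p58, p59}, {p56, p57, p58, p59}}.
int(A) = ⋃ {U ∈ τ : U ⊆ A}. Opens contained in A: ∅, {p56}.
Taking the union of these: int(A) = {p56}.
cl(A) = ⋂ {C closed : A ⊆ C}. Closed sets containing A: {p56, p58}, {p56, p57, p58}, {p56, p58, p59}, {p56, p57, p58, p59}.
Intersecting these: cl(A) = {p56, p58}.
∂A = cl(A) ∖ int(A) = {p56, p58} ∖ {p56} = {p58}.


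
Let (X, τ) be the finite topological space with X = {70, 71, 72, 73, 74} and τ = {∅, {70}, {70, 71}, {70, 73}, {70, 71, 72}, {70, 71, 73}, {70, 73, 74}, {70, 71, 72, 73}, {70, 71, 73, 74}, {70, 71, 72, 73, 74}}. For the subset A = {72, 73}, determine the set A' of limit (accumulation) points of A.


A' = {74}

For each x ∈ X, list the open sets U ∈ τ with x ∈ U, then check whether U ∩ (A ∖ {x}) ≠ ∅ for every such U.
  x = 70: open {70} ∋ x has {70} ∩ (A ∖ {70}) = ∅, so x is NOT a limit point.
  x = 71: open {70, 71} ∋ x has {70, 71} ∩ (A ∖ {71}) = ∅, so x is NOT a limit point.
  x = 72: open {70, 71, 72} ∋ x has {70, 71, 72} ∩ (A ∖ {72}) = ∅, so x is NOT a limit point.
  x = 73: open {70, 73} ∋ x has {70, 73} ∩ (A ∖ {73}) = ∅, so x is NOT a limit point.
  x = 74: opens ∋ x are {70, 73, 74}, {70, 71, 73, 74}, {70, 71, 72, 73, 74}; each meets A ∖ {74}, so x IS a limit point.
Collecting: A' = {74}.


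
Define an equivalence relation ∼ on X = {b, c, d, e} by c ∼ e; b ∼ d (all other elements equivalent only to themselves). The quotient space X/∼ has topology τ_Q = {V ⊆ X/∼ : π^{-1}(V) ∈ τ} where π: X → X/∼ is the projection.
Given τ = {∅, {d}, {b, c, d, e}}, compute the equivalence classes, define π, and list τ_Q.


X/∼ = {[b=d], [c=e]}; |τ_Q| = 2.

Equivalence classes: [b=d], [c=e].
Quotient map π: X → X/∼ sends b ↦ [b=d], c ↦ [c=e], d ↦ [b=d], e ↦ [c=e].
For each subset V ⊆ X/∼, compute π^{-1}(V) ⊆ X and check whether π^{-1}(V) ∈ τ. V is open in τ_Q iff π^{-1}(V) ∈ τ.
  V = {}: π^{-1}(V) = ∅ ∈ τ ✓.
  V = {[b=d]}: π^{-1}(V) = {b, d} ∉ τ ✗.
  V = {[c=e]}: π^{-1}(V) = {c, e} ∉ τ ✗.
  V = {[b=d], [c=e]}: π^{-1}(V) = {b, c, d, e} ∈ τ ✓.
Open sets in the quotient: τ_Q = {{}, {[b=d], [c=e]}} (2 elements).


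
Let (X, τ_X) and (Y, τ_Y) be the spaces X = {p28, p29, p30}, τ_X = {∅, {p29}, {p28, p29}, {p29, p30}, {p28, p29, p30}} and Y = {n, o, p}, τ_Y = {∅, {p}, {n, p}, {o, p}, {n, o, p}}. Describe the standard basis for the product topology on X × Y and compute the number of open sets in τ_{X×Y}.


Basis B = {∅ × ∅, {p29} × {p}, {p28, p29} × {p}, {p29} × {n, p}, {p29} × {o, p}, {p29, p30} × {p}, {p28, p29, p30} × {p}, {p29} × {n, o, p}, {p28, p29} × {n, p}, {p28, p29} × {o, p}, {p29, p30} × {n, p}, {p29, p30} × {o, p}, {p28, p29} × {n, o, p}, {p28, p29, p30} × {n, p}, {p28, p29, p30} × {o, p}, {p29, p30} × {n, o, p}, {p28, p29, p30} × {n, o, p}}; |τ_{X×Y}| = 48.

Enumerate products U × V with U ∈ τ_X, V ∈ τ_Y (deduplicated):
  ∅ × ∅ = {} (∅)
  {p29} × {p} = {(p29,p)}
  {p28, p29} × {p} = {(p28,p), (p29,p)}
  {p29} × {n, p} = {(p29,n), (p29,p)}
  {p29} × {o, p} = {(p29,o), (p29,p)}
  {p29, p30} × {p} = {(p29,p), (p30,p)}
  {p28, p29, p30} × {p} = {(p28,p), (p29,p), (p30,p)}
  {p29} × {n, o, p} = {(p29,n), (p29,o), (p29,p)}
  {p28, p29} × {n, p} = {(p28,n), (p28,p), (p29,n), (p29,p)}
  {p28, p29} × {o, p} = {(p28,o), (p28,p), (p29,o), (p29,p)}
  {p29, p30} × {n, p} = {(p29,n), (p29,p), (p30,n), (p30,p)}
  {p29, p30} × {o, p} = {(p29,o), (p29,p), (p30,o), (p30,p)}
  {p28, p29} × {n, o, p} = {(p28,n), (p28,o), (p28,p), (p29,n), (p29,o), (p29,p)}
  {p28, p29, p30} × {n, p} = {(p28,n), (p28,p), (p29,n), (p29,p), (p30,n), (p30,p)}
  {p28, p29, p30} × {o, p} = {(p28,o), (p28,p), (p29,o), (p29,p), (p30,o), (p30,p)}
  {p29, p30} × {n, o, p} = {(p29,n), (p29,o), (p29,p), (p30,n), (p30,o), (p30,p)}
  {p28, p29, p30} × {n, o, p} = {(p28,n), (p28,o), (p28,p), (p29,n), (p29,o), (p29,p), (p30,n), (p30,o), (p30,p)}
These 17 distinct sets form the basis B.
Close under arbitrary unions to get τ_{X×Y}; counting gives |τ_{X×Y}| = 48.


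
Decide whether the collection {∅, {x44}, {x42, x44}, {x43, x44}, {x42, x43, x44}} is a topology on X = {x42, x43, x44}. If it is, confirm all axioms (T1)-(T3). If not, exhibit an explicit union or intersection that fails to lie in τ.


τ IS a topology on X.

Axiom (T1): ∅ ∈ τ? Yes; X ∈ τ? Yes.
Axiom (T2/T3): check pairwise unions and intersections of members of τ.
All pairwise intersections and unions checked — each lies in τ. Therefore τ satisfies (T1), (T2), (T3): it IS a topology on X.


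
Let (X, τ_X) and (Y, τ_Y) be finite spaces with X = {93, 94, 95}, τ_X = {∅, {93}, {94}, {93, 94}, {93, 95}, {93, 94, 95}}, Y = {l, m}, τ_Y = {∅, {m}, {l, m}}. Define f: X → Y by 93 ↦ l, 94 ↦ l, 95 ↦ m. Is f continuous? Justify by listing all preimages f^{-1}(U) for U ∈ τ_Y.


f is NOT continuous.

Compute f^{-1}(U) for each U ∈ τ_Y:
  U = ∅: f^{-1}(U) = ∅ ∈ τ_X ✓.
  U = {m}: f^{-1}(U) = {95} ∉ τ_X ✗.
  U = {l, m}: f^{-1}(U) = {93, 94, 95} ∈ τ_X ✓.
Found U = {m} with f^{-1}(U) = {95} not in τ_X. Therefore f is NOT continuous.


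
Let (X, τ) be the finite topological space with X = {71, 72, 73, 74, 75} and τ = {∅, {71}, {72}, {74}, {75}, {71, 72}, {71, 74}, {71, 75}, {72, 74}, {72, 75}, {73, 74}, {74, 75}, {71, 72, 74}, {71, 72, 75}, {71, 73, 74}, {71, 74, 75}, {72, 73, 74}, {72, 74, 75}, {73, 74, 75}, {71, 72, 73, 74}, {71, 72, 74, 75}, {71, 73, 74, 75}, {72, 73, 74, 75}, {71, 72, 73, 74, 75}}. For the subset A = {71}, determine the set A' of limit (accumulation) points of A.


A' = ∅

For each x ∈ X, list the open sets U ∈ τ with x ∈ U, then check whether U ∩ (A ∖ {x}) ≠ ∅ for every such U.
  x = 71: open {71} ∋ x has {71} ∩ (A ∖ {71}) = ∅, so x is NOT a limit point.
  x = 72: open {72} ∋ x has {72} ∩ (A ∖ {72}) = ∅, so x is NOT a limit point.
  x = 73: open {73, 74} ∋ x has {73, 74} ∩ (A ∖ {73}) = ∅, so x is NOT a limit point.
  x = 74: open {74} ∋ x has {74} ∩ (A ∖ {74}) = ∅, so x is NOT a limit point.
  x = 75: open {75} ∋ x has {75} ∩ (A ∖ {75}) = ∅, so x is NOT a limit point.
Collecting: A' = ∅.


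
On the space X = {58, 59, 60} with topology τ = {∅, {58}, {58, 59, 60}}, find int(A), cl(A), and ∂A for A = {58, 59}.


int(A) = {58}, cl(A) = {58, 59, 60}, ∂A = {59, 60}.

Closed sets in (X, τ) are complements of opens:
  closed(X, τ) = {∅, {59, 60}, {58, 59, 60}}.
int(A) = ⋃ {U ∈ τ : U ⊆ A}. Opens contained in A: ∅, {58}.
Taking the union of these: int(A) = {58}.
cl(A) = ⋂ {C closed : A ⊆ C}. Closed sets containing A: {58, 59, 60}.
Intersecting these: cl(A) = {58, 59, 60}.
∂A = cl(A) ∖ int(A) = {58, 59, 60} ∖ {58} = {59, 60}.


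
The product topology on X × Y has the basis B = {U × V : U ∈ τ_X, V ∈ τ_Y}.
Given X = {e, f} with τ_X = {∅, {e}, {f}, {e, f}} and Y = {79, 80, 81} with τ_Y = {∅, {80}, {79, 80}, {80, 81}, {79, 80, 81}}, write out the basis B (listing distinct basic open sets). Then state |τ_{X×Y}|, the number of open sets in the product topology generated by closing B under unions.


Basis B = {∅ × ∅, {e} × {80}, {f} × {80}, {e} × {79, 80}, {e} × {80, 81}, {e, f} × {80}, {f} × {79, 80}, {f} × {80, 81}, {e} × {79, 80, 81}, {f} × {79, 80, 81}, {e, f} × {79, 80}, {e, f} × {80, 81}, {e, f} × {79, 80, 81}}; |τ_{X×Y}| = 25.

Enumerate products U × V with U ∈ τ_X, V ∈ τ_Y (deduplicated):
  ∅ × ∅ = {} (∅)
  {e} × {80} = {(e,80)}
  {f} × {80} = {(f,80)}
  {e} × {79, 80} = {(e,79), (e,80)}
  {e} × {80, 81} = {(e,80), (e,81)}
  {e, f} × {80} = {(e,80), (f,80)}
  {f} × {79, 80} = {(f,79), (f,80)}
  {f} × {80, 81} = {(f,80), (f,81)}
  {e} × {79, 80, 81} = {(e,79), (e,80), (e,81)}
  {f} × {79, 80, 81} = {(f,79), (f,80), (f,81)}
  {e, f} × {79, 80} = {(e,79), (e,80), (f,79), (f,80)}
  {e, f} × {80, 81} = {(e,80), (e,81), (f,80), (f,81)}
  {e, f} × {79, 80, 81} = {(e,79), (e,80), (e,81), (f,79), (f,80), (f,81)}
These 13 distinct sets form the basis B.
Close under arbitrary unions to get τ_{X×Y}; counting gives |τ_{X×Y}| = 25.


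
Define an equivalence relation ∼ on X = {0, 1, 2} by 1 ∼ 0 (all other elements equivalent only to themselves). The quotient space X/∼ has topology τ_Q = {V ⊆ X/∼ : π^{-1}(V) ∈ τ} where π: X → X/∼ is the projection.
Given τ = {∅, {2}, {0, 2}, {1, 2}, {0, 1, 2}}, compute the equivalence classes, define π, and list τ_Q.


X/∼ = {[0=1], [2]}; |τ_Q| = 3.

Equivalence classes: [0=1], [2].
Quotient map π: X → X/∼ sends 0 ↦ [0=1], 1 ↦ [0=1], 2 ↦ [2].
For each subset V ⊆ X/∼, compute π^{-1}(V) ⊆ X and check whether π^{-1}(V) ∈ τ. V is open in τ_Q iff π^{-1}(V) ∈ τ.
  V = {}: π^{-1}(V) = ∅ ∈ τ ✓.
  V = {[0=1]}: π^{-1}(V) = {0, 1} ∉ τ ✗.
  V = {[2]}: π^{-1}(V) = {2} ∈ τ ✓.
  V = {[0=1], [2]}: π^{-1}(V) = {0, 1, 2} ∈ τ ✓.
Open sets in the quotient: τ_Q = {{}, {[2]}, {[0=1], [2]}} (3 elements).


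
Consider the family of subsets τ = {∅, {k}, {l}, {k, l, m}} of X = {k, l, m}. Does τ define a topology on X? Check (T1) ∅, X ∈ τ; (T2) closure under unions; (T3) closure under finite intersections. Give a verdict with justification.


τ is NOT a topology on X.

Axiom (T1): ∅ ∈ τ? Yes; X ∈ τ? Yes.
Axiom (T2/T3): check pairwise unions and intersections of members of τ.
Counterexample for (T2): {k} ∪ {l} = {k, l} ∉ τ. Therefore τ is NOT a topology.


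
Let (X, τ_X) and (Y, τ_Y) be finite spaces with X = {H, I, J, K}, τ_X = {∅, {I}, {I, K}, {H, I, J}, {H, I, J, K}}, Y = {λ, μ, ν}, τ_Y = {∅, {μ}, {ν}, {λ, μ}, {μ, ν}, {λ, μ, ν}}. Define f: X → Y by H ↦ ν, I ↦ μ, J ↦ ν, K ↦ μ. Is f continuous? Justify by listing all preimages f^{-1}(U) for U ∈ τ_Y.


f is NOT continuous.

Compute f^{-1}(U) for each U ∈ τ_Y:
  U = ∅: f^{-1}(U) = ∅ ∈ τ_X ✓.
  U = {μ}: f^{-1}(U) = {I, K} ∈ τ_X ✓.
  U = {ν}: f^{-1}(U) = {H, J} ∉ τ_X ✗.
  U = {λ, μ}: f^{-1}(U) = {I, K} ∈ τ_X ✓.
  U = {μ, ν}: f^{-1}(U) = {H, I, J, K} ∈ τ_X ✓.
  U = {λ, μ, ν}: f^{-1}(U) = {H, I, J, K} ∈ τ_X ✓.
Found U = {ν} with f^{-1}(U) = {H, J} not in τ_X. Therefore f is NOT continuous.


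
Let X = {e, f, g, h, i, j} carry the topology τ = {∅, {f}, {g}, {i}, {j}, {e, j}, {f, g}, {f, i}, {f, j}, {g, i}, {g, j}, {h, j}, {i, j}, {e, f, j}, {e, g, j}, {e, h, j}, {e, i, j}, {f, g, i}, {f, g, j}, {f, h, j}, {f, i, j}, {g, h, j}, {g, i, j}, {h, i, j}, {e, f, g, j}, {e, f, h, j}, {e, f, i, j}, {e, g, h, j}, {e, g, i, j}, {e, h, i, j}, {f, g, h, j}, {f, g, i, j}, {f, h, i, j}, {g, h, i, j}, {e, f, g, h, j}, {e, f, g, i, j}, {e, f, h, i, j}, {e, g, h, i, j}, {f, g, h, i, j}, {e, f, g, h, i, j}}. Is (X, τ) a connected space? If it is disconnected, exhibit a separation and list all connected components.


(X, τ) is disconnected; components = [{f}, {g}, {i}, {e, h, j}].

Find clopen sets (U ∈ τ with X ∖ U ∈ τ):
  U = ∅, X ∖ U = {e, f, g, h, i, j} — both open, so U is clopen.
  U = {f}, X ∖ U = {e, g, h, i, j} — both open, so U is clopen.
  U = {g}, X ∖ U = {e, f, h, i, j} — both open, so U is clopen.
  U = {i}, X ∖ U = {e, f, g, h, j} — both open, so U is clopen.
  U = {f, g}, X ∖ U = {e, h, i, j} — both open, so U is clopen.
  U = {f, i}, X ∖ U = {e, g, h, j} — both open, so U is clopen.
  U = {g, i}, X ∖ U = {e, f, h, j} — both open, so U is clopen.
  U = {e, h, j}, X ∖ U = {f, g, i} — both open, so U is clopen.
  U = {f, g, i}, X ∖ U = {e, h, j} — both open, so U is clopen.
  U = {e, f, h, j}, X ∖ U = {g, i} — both open, so U is clopen.
  U = {e, g, h, j}, X ∖ U = {f, i} — both open, so U is clopen.
  U = {e, h, i, j}, X ∖ U = {f, g} — both open, so U is clopen.
  U = {e, f, g, h, j}, X ∖ U = {i} — both open, so U is clopen.
  U = {e, f, h, i, j}, X ∖ U = {g} — both open, so U is clopen.
  U = {e, g, h, i, j}, X ∖ U = {f} — both open, so U is clopen.
  U = {e, f, g, h, i, j}, X ∖ U = ∅ — both open, so U is clopen.
Nontrivial clopen(s) exist: e.g. {f}. So (X, τ) is disconnected.
Compute connected components by grouping points that agree on all clopens:
  component: {f}
  component: {g}
  component: {i}
  component: {e, h, j}
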